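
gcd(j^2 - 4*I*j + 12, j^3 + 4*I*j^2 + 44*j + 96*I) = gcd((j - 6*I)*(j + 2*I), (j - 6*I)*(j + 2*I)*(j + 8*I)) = j^2 - 4*I*j + 12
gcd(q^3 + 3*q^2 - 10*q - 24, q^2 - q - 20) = q + 4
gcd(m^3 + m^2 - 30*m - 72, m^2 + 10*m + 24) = m + 4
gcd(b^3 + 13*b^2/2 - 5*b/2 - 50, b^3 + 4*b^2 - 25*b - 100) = b^2 + 9*b + 20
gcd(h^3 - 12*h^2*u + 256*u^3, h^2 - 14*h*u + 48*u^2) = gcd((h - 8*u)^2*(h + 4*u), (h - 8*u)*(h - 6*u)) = -h + 8*u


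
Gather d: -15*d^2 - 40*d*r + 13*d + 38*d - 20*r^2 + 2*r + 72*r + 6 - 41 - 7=-15*d^2 + d*(51 - 40*r) - 20*r^2 + 74*r - 42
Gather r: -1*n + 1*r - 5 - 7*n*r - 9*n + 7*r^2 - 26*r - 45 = -10*n + 7*r^2 + r*(-7*n - 25) - 50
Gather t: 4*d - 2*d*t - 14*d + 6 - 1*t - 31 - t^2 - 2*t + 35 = -10*d - t^2 + t*(-2*d - 3) + 10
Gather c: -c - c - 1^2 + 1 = -2*c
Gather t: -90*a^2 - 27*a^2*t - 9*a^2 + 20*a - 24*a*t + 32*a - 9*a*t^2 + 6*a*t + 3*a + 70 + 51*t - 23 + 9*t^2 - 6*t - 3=-99*a^2 + 55*a + t^2*(9 - 9*a) + t*(-27*a^2 - 18*a + 45) + 44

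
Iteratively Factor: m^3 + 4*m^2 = (m)*(m^2 + 4*m) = m*(m + 4)*(m)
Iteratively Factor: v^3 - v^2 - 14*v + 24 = (v + 4)*(v^2 - 5*v + 6) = (v - 2)*(v + 4)*(v - 3)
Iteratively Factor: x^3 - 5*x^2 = (x)*(x^2 - 5*x) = x^2*(x - 5)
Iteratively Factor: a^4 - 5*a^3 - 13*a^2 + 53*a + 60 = (a - 5)*(a^3 - 13*a - 12) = (a - 5)*(a + 3)*(a^2 - 3*a - 4) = (a - 5)*(a + 1)*(a + 3)*(a - 4)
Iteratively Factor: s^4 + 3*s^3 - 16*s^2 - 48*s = (s + 4)*(s^3 - s^2 - 12*s) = (s + 3)*(s + 4)*(s^2 - 4*s) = (s - 4)*(s + 3)*(s + 4)*(s)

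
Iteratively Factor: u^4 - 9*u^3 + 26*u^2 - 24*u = (u - 2)*(u^3 - 7*u^2 + 12*u) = u*(u - 2)*(u^2 - 7*u + 12) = u*(u - 4)*(u - 2)*(u - 3)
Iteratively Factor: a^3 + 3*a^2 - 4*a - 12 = (a + 2)*(a^2 + a - 6) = (a - 2)*(a + 2)*(a + 3)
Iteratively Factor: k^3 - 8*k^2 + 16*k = (k - 4)*(k^2 - 4*k) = (k - 4)^2*(k)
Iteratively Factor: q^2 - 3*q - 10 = (q + 2)*(q - 5)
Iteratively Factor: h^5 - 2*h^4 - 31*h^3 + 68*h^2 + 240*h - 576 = (h + 4)*(h^4 - 6*h^3 - 7*h^2 + 96*h - 144) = (h - 3)*(h + 4)*(h^3 - 3*h^2 - 16*h + 48) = (h - 3)*(h + 4)^2*(h^2 - 7*h + 12) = (h - 4)*(h - 3)*(h + 4)^2*(h - 3)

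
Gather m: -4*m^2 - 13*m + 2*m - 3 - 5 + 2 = -4*m^2 - 11*m - 6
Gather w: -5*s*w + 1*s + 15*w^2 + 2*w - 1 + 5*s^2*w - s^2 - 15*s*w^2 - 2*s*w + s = -s^2 + 2*s + w^2*(15 - 15*s) + w*(5*s^2 - 7*s + 2) - 1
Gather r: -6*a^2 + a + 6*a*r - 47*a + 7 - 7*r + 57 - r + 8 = -6*a^2 - 46*a + r*(6*a - 8) + 72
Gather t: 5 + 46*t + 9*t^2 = 9*t^2 + 46*t + 5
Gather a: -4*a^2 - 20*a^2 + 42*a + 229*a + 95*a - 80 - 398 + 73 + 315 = -24*a^2 + 366*a - 90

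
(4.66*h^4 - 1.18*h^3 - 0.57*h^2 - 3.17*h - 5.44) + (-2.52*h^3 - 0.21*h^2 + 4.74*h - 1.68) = 4.66*h^4 - 3.7*h^3 - 0.78*h^2 + 1.57*h - 7.12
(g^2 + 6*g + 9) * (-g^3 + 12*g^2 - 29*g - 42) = -g^5 + 6*g^4 + 34*g^3 - 108*g^2 - 513*g - 378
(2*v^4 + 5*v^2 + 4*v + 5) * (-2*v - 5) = -4*v^5 - 10*v^4 - 10*v^3 - 33*v^2 - 30*v - 25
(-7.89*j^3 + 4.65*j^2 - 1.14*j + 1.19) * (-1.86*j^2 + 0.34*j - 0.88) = 14.6754*j^5 - 11.3316*j^4 + 10.6446*j^3 - 6.693*j^2 + 1.4078*j - 1.0472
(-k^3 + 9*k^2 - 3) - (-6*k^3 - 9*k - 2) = 5*k^3 + 9*k^2 + 9*k - 1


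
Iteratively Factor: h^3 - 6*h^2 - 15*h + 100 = (h - 5)*(h^2 - h - 20) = (h - 5)*(h + 4)*(h - 5)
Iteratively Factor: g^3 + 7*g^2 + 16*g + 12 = (g + 3)*(g^2 + 4*g + 4) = (g + 2)*(g + 3)*(g + 2)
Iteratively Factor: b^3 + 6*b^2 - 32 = (b - 2)*(b^2 + 8*b + 16) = (b - 2)*(b + 4)*(b + 4)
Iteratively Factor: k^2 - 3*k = (k - 3)*(k)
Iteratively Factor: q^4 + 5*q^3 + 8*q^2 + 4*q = (q + 1)*(q^3 + 4*q^2 + 4*q) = q*(q + 1)*(q^2 + 4*q + 4) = q*(q + 1)*(q + 2)*(q + 2)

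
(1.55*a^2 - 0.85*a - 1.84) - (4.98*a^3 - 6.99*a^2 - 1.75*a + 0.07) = -4.98*a^3 + 8.54*a^2 + 0.9*a - 1.91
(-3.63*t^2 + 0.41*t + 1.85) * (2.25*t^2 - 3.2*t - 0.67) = -8.1675*t^4 + 12.5385*t^3 + 5.2826*t^2 - 6.1947*t - 1.2395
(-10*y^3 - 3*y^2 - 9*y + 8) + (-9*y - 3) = -10*y^3 - 3*y^2 - 18*y + 5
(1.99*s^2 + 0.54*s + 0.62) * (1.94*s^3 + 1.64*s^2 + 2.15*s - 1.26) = 3.8606*s^5 + 4.3112*s^4 + 6.3669*s^3 - 0.3296*s^2 + 0.6526*s - 0.7812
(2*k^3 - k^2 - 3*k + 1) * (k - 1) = 2*k^4 - 3*k^3 - 2*k^2 + 4*k - 1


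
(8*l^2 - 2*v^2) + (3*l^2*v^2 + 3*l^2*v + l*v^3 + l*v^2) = 3*l^2*v^2 + 3*l^2*v + 8*l^2 + l*v^3 + l*v^2 - 2*v^2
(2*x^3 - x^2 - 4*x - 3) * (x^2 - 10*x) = 2*x^5 - 21*x^4 + 6*x^3 + 37*x^2 + 30*x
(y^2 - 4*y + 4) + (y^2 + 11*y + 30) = 2*y^2 + 7*y + 34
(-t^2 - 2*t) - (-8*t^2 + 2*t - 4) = 7*t^2 - 4*t + 4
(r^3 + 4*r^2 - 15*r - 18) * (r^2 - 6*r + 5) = r^5 - 2*r^4 - 34*r^3 + 92*r^2 + 33*r - 90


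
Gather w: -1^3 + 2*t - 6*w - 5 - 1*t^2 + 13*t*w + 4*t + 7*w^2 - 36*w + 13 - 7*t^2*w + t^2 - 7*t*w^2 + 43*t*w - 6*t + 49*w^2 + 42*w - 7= w^2*(56 - 7*t) + w*(-7*t^2 + 56*t)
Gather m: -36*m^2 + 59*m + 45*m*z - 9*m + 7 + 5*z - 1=-36*m^2 + m*(45*z + 50) + 5*z + 6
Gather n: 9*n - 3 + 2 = 9*n - 1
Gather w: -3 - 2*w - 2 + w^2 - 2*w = w^2 - 4*w - 5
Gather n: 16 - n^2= 16 - n^2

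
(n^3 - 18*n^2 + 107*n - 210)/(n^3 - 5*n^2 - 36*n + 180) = (n - 7)/(n + 6)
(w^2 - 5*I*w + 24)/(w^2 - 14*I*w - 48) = (w + 3*I)/(w - 6*I)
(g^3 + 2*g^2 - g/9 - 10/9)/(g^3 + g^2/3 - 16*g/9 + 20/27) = 3*(g + 1)/(3*g - 2)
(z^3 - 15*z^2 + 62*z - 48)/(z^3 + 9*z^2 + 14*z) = (z^3 - 15*z^2 + 62*z - 48)/(z*(z^2 + 9*z + 14))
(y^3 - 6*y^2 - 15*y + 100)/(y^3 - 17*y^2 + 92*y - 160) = (y^2 - y - 20)/(y^2 - 12*y + 32)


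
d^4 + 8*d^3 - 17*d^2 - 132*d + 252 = (d - 3)*(d - 2)*(d + 6)*(d + 7)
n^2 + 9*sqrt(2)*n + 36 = (n + 3*sqrt(2))*(n + 6*sqrt(2))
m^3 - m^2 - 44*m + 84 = (m - 6)*(m - 2)*(m + 7)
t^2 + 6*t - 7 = (t - 1)*(t + 7)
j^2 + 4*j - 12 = (j - 2)*(j + 6)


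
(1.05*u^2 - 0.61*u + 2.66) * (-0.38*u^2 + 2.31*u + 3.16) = -0.399*u^4 + 2.6573*u^3 + 0.8981*u^2 + 4.217*u + 8.4056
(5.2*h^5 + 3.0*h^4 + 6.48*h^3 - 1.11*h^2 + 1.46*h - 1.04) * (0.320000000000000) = 1.664*h^5 + 0.96*h^4 + 2.0736*h^3 - 0.3552*h^2 + 0.4672*h - 0.3328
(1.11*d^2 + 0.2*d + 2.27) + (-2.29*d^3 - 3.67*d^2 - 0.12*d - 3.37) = -2.29*d^3 - 2.56*d^2 + 0.08*d - 1.1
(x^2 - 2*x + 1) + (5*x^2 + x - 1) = 6*x^2 - x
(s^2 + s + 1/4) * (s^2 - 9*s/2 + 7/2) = s^4 - 7*s^3/2 - 3*s^2/4 + 19*s/8 + 7/8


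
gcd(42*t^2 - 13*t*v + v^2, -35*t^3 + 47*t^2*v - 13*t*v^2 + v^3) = 7*t - v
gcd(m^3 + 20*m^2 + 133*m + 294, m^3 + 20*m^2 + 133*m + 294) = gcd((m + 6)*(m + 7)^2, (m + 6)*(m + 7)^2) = m^3 + 20*m^2 + 133*m + 294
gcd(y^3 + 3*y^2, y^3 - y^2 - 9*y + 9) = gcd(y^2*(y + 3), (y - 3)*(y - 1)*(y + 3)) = y + 3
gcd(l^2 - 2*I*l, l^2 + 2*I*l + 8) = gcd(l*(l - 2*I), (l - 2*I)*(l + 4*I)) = l - 2*I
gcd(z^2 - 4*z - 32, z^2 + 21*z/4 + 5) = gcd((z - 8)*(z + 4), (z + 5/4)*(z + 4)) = z + 4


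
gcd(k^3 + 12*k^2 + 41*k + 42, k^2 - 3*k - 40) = 1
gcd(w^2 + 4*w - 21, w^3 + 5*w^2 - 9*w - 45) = w - 3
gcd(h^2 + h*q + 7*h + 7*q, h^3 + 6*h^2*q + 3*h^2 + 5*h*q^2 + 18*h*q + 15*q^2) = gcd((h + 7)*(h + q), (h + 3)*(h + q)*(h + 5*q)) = h + q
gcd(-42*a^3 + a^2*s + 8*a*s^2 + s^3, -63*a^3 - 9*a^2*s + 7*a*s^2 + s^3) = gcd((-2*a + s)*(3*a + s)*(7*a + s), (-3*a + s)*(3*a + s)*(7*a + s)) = 21*a^2 + 10*a*s + s^2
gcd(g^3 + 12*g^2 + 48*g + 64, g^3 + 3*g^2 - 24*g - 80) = g^2 + 8*g + 16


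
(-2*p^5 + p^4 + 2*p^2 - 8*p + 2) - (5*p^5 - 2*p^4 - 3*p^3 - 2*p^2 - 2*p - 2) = -7*p^5 + 3*p^4 + 3*p^3 + 4*p^2 - 6*p + 4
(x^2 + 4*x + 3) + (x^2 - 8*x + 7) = 2*x^2 - 4*x + 10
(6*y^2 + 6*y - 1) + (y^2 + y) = 7*y^2 + 7*y - 1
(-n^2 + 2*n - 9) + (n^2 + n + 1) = 3*n - 8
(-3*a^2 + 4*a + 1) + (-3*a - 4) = -3*a^2 + a - 3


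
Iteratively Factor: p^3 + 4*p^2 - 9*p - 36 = (p - 3)*(p^2 + 7*p + 12) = (p - 3)*(p + 3)*(p + 4)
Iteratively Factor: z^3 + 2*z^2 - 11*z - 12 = (z - 3)*(z^2 + 5*z + 4) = (z - 3)*(z + 1)*(z + 4)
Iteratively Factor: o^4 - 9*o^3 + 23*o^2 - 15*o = (o - 1)*(o^3 - 8*o^2 + 15*o) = (o - 5)*(o - 1)*(o^2 - 3*o) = o*(o - 5)*(o - 1)*(o - 3)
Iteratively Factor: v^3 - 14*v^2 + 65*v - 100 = (v - 5)*(v^2 - 9*v + 20) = (v - 5)*(v - 4)*(v - 5)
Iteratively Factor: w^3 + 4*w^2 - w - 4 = (w + 1)*(w^2 + 3*w - 4) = (w - 1)*(w + 1)*(w + 4)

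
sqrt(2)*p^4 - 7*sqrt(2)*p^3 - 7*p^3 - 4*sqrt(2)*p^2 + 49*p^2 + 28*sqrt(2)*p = p*(p - 7)*(p - 4*sqrt(2))*(sqrt(2)*p + 1)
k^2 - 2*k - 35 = (k - 7)*(k + 5)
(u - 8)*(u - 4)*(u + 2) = u^3 - 10*u^2 + 8*u + 64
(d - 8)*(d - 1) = d^2 - 9*d + 8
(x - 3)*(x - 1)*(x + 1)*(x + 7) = x^4 + 4*x^3 - 22*x^2 - 4*x + 21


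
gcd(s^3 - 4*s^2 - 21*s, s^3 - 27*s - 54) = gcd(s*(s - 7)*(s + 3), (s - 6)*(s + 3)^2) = s + 3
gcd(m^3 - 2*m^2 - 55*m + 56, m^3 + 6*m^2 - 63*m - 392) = m^2 - m - 56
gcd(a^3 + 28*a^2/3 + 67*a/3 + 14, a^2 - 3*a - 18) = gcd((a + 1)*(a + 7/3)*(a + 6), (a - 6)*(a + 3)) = 1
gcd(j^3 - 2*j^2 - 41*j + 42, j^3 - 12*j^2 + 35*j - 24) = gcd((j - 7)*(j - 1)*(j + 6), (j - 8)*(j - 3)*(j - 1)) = j - 1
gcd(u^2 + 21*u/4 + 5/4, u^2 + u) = 1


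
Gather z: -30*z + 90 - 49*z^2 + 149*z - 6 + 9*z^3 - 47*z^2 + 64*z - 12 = 9*z^3 - 96*z^2 + 183*z + 72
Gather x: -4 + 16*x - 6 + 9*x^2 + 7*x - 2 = 9*x^2 + 23*x - 12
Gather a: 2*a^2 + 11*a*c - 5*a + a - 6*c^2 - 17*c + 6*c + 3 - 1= 2*a^2 + a*(11*c - 4) - 6*c^2 - 11*c + 2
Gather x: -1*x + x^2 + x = x^2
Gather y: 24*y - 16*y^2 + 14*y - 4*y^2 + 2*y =-20*y^2 + 40*y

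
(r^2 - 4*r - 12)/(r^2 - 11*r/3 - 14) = 3*(r + 2)/(3*r + 7)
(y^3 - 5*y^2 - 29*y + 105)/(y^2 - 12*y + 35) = (y^2 + 2*y - 15)/(y - 5)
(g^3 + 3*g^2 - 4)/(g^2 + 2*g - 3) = (g^2 + 4*g + 4)/(g + 3)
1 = 1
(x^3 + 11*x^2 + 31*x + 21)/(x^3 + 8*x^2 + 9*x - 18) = (x^2 + 8*x + 7)/(x^2 + 5*x - 6)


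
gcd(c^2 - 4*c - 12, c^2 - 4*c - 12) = c^2 - 4*c - 12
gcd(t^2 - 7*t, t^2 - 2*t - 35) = t - 7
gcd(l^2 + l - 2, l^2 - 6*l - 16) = l + 2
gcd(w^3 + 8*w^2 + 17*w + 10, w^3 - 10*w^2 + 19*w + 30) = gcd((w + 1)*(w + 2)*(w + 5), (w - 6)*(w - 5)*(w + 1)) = w + 1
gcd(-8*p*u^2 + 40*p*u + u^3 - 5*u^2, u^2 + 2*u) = u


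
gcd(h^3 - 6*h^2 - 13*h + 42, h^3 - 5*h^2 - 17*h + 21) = h^2 - 4*h - 21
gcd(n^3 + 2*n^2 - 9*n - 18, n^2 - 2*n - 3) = n - 3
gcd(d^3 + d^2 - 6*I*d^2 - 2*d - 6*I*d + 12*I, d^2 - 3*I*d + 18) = d - 6*I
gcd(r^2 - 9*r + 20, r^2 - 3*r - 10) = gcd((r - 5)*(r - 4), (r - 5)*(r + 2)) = r - 5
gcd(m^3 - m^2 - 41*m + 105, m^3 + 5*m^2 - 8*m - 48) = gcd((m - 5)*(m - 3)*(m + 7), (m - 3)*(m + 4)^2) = m - 3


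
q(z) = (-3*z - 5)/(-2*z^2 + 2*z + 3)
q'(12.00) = -0.02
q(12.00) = 0.16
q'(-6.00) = -0.01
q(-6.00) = -0.16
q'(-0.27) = 1.11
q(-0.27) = -1.81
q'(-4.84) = -0.01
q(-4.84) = -0.18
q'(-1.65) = 0.54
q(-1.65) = 0.01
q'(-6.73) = -0.01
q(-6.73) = -0.15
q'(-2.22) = 0.12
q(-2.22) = -0.15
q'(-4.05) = -0.01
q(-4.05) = -0.19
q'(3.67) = -0.56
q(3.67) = 0.96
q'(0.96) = -2.51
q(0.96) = -2.56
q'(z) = (-3*z - 5)*(4*z - 2)/(-2*z^2 + 2*z + 3)^2 - 3/(-2*z^2 + 2*z + 3) = (-6*z^2 - 20*z + 1)/(4*z^4 - 8*z^3 - 8*z^2 + 12*z + 9)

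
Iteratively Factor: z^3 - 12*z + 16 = (z - 2)*(z^2 + 2*z - 8) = (z - 2)*(z + 4)*(z - 2)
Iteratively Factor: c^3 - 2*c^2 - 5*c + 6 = (c - 1)*(c^2 - c - 6) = (c - 3)*(c - 1)*(c + 2)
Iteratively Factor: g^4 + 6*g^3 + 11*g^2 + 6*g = (g + 3)*(g^3 + 3*g^2 + 2*g) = (g + 2)*(g + 3)*(g^2 + g) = g*(g + 2)*(g + 3)*(g + 1)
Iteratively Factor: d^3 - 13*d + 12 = (d - 1)*(d^2 + d - 12) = (d - 1)*(d + 4)*(d - 3)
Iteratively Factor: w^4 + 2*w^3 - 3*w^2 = (w - 1)*(w^3 + 3*w^2) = w*(w - 1)*(w^2 + 3*w) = w*(w - 1)*(w + 3)*(w)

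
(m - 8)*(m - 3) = m^2 - 11*m + 24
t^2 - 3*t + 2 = (t - 2)*(t - 1)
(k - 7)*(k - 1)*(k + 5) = k^3 - 3*k^2 - 33*k + 35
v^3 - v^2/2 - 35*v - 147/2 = (v - 7)*(v + 3)*(v + 7/2)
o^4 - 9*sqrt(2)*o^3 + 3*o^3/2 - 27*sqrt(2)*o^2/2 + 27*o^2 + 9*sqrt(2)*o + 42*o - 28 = (o - 1/2)*(o + 2)*(o - 7*sqrt(2))*(o - 2*sqrt(2))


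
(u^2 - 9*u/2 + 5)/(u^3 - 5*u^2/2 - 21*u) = (-2*u^2 + 9*u - 10)/(u*(-2*u^2 + 5*u + 42))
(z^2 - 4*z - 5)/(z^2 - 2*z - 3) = (z - 5)/(z - 3)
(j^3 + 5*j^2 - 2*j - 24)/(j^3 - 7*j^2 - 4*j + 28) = (j^2 + 7*j + 12)/(j^2 - 5*j - 14)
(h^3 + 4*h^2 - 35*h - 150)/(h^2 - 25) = (h^2 - h - 30)/(h - 5)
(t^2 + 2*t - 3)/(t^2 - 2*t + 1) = (t + 3)/(t - 1)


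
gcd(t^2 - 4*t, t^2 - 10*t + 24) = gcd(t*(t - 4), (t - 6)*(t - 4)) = t - 4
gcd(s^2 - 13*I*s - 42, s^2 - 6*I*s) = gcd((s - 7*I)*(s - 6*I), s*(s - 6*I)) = s - 6*I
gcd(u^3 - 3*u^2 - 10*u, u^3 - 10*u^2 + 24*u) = u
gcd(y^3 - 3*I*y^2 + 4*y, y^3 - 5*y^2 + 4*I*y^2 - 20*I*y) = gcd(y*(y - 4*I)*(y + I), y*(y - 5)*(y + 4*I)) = y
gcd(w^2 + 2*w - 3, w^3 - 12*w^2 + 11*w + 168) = w + 3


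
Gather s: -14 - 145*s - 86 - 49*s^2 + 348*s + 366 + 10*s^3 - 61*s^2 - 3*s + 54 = 10*s^3 - 110*s^2 + 200*s + 320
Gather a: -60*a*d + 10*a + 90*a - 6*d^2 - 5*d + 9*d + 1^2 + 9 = a*(100 - 60*d) - 6*d^2 + 4*d + 10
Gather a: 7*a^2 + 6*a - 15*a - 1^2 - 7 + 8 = 7*a^2 - 9*a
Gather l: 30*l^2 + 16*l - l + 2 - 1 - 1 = 30*l^2 + 15*l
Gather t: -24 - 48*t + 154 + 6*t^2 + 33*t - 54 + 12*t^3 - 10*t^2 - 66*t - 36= 12*t^3 - 4*t^2 - 81*t + 40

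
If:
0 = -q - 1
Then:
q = -1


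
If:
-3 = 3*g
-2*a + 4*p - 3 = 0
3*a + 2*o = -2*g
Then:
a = 2*p - 3/2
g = -1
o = 13/4 - 3*p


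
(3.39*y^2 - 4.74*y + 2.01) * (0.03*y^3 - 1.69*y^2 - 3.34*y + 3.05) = 0.1017*y^5 - 5.8713*y^4 - 3.2517*y^3 + 22.7742*y^2 - 21.1704*y + 6.1305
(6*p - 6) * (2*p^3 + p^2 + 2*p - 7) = 12*p^4 - 6*p^3 + 6*p^2 - 54*p + 42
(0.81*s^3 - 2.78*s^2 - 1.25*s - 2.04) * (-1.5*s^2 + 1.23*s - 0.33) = -1.215*s^5 + 5.1663*s^4 - 1.8117*s^3 + 2.4399*s^2 - 2.0967*s + 0.6732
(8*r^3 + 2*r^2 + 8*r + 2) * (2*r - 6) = 16*r^4 - 44*r^3 + 4*r^2 - 44*r - 12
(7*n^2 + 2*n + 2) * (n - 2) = 7*n^3 - 12*n^2 - 2*n - 4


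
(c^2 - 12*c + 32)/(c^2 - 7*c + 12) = (c - 8)/(c - 3)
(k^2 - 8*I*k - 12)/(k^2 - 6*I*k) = (k - 2*I)/k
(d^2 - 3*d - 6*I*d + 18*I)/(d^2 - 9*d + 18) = (d - 6*I)/(d - 6)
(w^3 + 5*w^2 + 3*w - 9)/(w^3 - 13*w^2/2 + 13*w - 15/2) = 2*(w^2 + 6*w + 9)/(2*w^2 - 11*w + 15)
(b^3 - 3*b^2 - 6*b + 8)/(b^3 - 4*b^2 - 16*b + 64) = (b^2 + b - 2)/(b^2 - 16)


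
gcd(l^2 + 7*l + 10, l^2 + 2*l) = l + 2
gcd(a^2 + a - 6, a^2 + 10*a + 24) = 1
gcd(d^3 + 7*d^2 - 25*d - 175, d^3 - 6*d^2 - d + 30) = d - 5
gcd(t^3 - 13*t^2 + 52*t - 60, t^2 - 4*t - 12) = t - 6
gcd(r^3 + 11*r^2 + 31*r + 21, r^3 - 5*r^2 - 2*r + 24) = 1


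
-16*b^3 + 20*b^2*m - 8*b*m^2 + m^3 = (-4*b + m)*(-2*b + m)^2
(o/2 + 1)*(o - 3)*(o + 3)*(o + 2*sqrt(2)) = o^4/2 + o^3 + sqrt(2)*o^3 - 9*o^2/2 + 2*sqrt(2)*o^2 - 9*sqrt(2)*o - 9*o - 18*sqrt(2)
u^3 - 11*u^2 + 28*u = u*(u - 7)*(u - 4)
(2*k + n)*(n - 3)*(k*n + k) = 2*k^2*n^2 - 4*k^2*n - 6*k^2 + k*n^3 - 2*k*n^2 - 3*k*n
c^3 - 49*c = c*(c - 7)*(c + 7)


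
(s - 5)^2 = s^2 - 10*s + 25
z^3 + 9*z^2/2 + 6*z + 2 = (z + 1/2)*(z + 2)^2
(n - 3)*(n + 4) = n^2 + n - 12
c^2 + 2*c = c*(c + 2)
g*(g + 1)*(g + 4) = g^3 + 5*g^2 + 4*g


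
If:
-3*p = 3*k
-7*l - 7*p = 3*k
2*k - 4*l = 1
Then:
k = -7/2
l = -2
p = 7/2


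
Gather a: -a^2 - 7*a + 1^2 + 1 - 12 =-a^2 - 7*a - 10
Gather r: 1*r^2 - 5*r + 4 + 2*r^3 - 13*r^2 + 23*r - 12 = 2*r^3 - 12*r^2 + 18*r - 8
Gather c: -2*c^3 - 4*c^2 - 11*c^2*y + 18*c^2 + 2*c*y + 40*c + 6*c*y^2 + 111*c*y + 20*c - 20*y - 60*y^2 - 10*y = -2*c^3 + c^2*(14 - 11*y) + c*(6*y^2 + 113*y + 60) - 60*y^2 - 30*y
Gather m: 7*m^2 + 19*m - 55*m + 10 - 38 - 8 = 7*m^2 - 36*m - 36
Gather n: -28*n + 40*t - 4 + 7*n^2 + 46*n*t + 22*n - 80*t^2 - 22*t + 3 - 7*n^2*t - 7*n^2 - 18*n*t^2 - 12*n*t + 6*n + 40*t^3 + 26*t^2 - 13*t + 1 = -7*n^2*t + n*(-18*t^2 + 34*t) + 40*t^3 - 54*t^2 + 5*t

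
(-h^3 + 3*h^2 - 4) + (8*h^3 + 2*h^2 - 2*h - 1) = 7*h^3 + 5*h^2 - 2*h - 5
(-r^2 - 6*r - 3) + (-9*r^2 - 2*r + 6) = -10*r^2 - 8*r + 3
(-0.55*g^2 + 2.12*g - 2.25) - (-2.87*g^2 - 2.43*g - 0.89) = 2.32*g^2 + 4.55*g - 1.36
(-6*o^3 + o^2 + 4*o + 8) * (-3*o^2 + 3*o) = 18*o^5 - 21*o^4 - 9*o^3 - 12*o^2 + 24*o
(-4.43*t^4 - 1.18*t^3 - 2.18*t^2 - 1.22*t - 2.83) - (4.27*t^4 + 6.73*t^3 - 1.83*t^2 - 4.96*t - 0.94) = -8.7*t^4 - 7.91*t^3 - 0.35*t^2 + 3.74*t - 1.89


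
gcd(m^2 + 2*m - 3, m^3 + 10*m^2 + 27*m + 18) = m + 3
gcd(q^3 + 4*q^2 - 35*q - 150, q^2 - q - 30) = q^2 - q - 30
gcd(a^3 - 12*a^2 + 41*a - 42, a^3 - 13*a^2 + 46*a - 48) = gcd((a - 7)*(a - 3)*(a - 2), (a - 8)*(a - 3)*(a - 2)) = a^2 - 5*a + 6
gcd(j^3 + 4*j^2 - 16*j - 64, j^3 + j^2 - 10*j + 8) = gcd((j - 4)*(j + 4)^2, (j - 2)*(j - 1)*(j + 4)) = j + 4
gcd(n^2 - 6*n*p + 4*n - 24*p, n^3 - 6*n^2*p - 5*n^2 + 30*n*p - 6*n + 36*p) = -n + 6*p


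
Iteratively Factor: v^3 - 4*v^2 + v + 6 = (v + 1)*(v^2 - 5*v + 6) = (v - 3)*(v + 1)*(v - 2)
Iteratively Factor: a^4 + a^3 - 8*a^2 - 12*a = (a - 3)*(a^3 + 4*a^2 + 4*a) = a*(a - 3)*(a^2 + 4*a + 4) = a*(a - 3)*(a + 2)*(a + 2)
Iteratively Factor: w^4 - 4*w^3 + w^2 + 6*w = (w + 1)*(w^3 - 5*w^2 + 6*w) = (w - 2)*(w + 1)*(w^2 - 3*w) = (w - 3)*(w - 2)*(w + 1)*(w)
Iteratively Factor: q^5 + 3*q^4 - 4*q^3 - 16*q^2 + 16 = (q + 2)*(q^4 + q^3 - 6*q^2 - 4*q + 8) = (q + 2)^2*(q^3 - q^2 - 4*q + 4) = (q - 1)*(q + 2)^2*(q^2 - 4) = (q - 1)*(q + 2)^3*(q - 2)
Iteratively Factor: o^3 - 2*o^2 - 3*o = (o - 3)*(o^2 + o) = (o - 3)*(o + 1)*(o)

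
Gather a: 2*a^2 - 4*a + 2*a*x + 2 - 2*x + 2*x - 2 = 2*a^2 + a*(2*x - 4)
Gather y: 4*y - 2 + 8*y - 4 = 12*y - 6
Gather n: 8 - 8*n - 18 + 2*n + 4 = -6*n - 6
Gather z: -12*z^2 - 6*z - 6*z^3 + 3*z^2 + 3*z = -6*z^3 - 9*z^2 - 3*z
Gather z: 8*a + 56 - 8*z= 8*a - 8*z + 56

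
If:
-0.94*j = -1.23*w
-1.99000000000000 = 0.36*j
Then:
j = -5.53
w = -4.22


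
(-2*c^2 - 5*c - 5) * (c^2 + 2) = -2*c^4 - 5*c^3 - 9*c^2 - 10*c - 10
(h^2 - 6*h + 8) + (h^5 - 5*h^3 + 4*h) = h^5 - 5*h^3 + h^2 - 2*h + 8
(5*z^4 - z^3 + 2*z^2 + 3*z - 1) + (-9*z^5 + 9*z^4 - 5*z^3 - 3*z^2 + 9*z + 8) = -9*z^5 + 14*z^4 - 6*z^3 - z^2 + 12*z + 7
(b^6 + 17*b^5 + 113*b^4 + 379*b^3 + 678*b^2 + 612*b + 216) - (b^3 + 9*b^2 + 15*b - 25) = b^6 + 17*b^5 + 113*b^4 + 378*b^3 + 669*b^2 + 597*b + 241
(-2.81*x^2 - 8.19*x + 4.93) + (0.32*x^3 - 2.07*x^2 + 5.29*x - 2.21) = 0.32*x^3 - 4.88*x^2 - 2.9*x + 2.72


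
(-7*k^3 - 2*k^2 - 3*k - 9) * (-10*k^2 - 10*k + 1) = 70*k^5 + 90*k^4 + 43*k^3 + 118*k^2 + 87*k - 9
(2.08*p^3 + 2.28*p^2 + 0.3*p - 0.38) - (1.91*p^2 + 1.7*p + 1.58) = 2.08*p^3 + 0.37*p^2 - 1.4*p - 1.96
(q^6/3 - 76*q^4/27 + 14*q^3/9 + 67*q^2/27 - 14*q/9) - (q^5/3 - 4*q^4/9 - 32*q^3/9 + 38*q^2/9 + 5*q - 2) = q^6/3 - q^5/3 - 64*q^4/27 + 46*q^3/9 - 47*q^2/27 - 59*q/9 + 2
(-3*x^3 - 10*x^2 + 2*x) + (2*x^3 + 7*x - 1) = -x^3 - 10*x^2 + 9*x - 1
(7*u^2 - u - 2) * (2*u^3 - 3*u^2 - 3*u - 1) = 14*u^5 - 23*u^4 - 22*u^3 + 2*u^2 + 7*u + 2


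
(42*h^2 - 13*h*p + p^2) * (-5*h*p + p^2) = -210*h^3*p + 107*h^2*p^2 - 18*h*p^3 + p^4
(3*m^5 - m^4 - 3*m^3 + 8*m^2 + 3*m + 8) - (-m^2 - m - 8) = 3*m^5 - m^4 - 3*m^3 + 9*m^2 + 4*m + 16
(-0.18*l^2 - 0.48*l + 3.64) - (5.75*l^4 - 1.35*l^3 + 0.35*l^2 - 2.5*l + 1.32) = -5.75*l^4 + 1.35*l^3 - 0.53*l^2 + 2.02*l + 2.32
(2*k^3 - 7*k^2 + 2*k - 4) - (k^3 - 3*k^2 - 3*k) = k^3 - 4*k^2 + 5*k - 4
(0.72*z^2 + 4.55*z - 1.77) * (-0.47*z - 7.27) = -0.3384*z^3 - 7.3729*z^2 - 32.2466*z + 12.8679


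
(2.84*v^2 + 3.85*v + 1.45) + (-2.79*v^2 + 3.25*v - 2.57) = 0.0499999999999998*v^2 + 7.1*v - 1.12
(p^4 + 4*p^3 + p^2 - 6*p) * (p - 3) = p^5 + p^4 - 11*p^3 - 9*p^2 + 18*p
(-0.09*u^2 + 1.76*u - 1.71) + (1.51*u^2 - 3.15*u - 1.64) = 1.42*u^2 - 1.39*u - 3.35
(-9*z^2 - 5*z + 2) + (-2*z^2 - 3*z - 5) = -11*z^2 - 8*z - 3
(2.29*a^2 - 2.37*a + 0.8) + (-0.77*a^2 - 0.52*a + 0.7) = 1.52*a^2 - 2.89*a + 1.5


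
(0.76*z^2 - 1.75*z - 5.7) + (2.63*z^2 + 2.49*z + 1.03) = 3.39*z^2 + 0.74*z - 4.67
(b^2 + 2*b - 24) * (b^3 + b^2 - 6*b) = b^5 + 3*b^4 - 28*b^3 - 36*b^2 + 144*b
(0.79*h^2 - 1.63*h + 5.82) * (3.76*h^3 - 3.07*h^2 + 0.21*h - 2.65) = 2.9704*h^5 - 8.5541*h^4 + 27.0532*h^3 - 20.3032*h^2 + 5.5417*h - 15.423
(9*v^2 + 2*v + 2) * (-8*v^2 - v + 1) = -72*v^4 - 25*v^3 - 9*v^2 + 2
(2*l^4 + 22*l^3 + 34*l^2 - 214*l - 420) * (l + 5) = 2*l^5 + 32*l^4 + 144*l^3 - 44*l^2 - 1490*l - 2100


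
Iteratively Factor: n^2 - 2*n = (n)*(n - 2)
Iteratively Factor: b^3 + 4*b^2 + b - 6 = (b + 2)*(b^2 + 2*b - 3) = (b + 2)*(b + 3)*(b - 1)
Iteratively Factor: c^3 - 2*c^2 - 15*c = (c - 5)*(c^2 + 3*c) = c*(c - 5)*(c + 3)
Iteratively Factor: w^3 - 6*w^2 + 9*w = (w - 3)*(w^2 - 3*w) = (w - 3)^2*(w)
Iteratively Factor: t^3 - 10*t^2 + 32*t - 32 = (t - 4)*(t^2 - 6*t + 8) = (t - 4)^2*(t - 2)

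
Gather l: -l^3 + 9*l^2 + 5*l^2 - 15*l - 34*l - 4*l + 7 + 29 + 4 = -l^3 + 14*l^2 - 53*l + 40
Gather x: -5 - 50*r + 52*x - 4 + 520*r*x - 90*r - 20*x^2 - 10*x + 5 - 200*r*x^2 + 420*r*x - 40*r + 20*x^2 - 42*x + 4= -200*r*x^2 + 940*r*x - 180*r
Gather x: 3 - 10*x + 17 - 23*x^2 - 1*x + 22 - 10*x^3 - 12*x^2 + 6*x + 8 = -10*x^3 - 35*x^2 - 5*x + 50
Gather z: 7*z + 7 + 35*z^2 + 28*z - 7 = 35*z^2 + 35*z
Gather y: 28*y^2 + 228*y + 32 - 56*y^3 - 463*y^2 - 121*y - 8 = -56*y^3 - 435*y^2 + 107*y + 24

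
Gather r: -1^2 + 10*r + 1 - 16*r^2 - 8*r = -16*r^2 + 2*r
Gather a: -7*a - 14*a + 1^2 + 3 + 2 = 6 - 21*a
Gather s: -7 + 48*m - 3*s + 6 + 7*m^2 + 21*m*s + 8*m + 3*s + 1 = 7*m^2 + 21*m*s + 56*m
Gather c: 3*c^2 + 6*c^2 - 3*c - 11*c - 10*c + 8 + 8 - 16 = 9*c^2 - 24*c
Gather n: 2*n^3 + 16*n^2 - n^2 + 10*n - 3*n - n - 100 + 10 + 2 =2*n^3 + 15*n^2 + 6*n - 88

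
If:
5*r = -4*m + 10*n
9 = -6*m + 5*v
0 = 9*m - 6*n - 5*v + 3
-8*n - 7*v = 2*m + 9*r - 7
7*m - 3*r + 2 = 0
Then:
No Solution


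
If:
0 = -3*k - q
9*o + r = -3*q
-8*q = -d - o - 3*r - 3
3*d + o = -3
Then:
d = 17*r/222 - 36/37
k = -79*r/666 - 3/37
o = -17*r/74 - 3/37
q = 79*r/222 + 9/37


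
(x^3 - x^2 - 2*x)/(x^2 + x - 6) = x*(x + 1)/(x + 3)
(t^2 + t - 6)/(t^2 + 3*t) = (t - 2)/t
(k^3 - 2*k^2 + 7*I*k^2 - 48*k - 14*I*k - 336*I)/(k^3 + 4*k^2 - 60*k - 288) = (k + 7*I)/(k + 6)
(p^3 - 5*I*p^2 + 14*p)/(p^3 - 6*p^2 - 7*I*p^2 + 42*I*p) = (p + 2*I)/(p - 6)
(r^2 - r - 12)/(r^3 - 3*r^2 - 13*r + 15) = (r - 4)/(r^2 - 6*r + 5)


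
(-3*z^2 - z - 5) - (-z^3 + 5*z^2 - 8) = z^3 - 8*z^2 - z + 3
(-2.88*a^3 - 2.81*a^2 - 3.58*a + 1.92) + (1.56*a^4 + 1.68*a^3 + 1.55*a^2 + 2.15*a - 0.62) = 1.56*a^4 - 1.2*a^3 - 1.26*a^2 - 1.43*a + 1.3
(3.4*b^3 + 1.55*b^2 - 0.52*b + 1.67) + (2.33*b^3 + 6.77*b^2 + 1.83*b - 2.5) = 5.73*b^3 + 8.32*b^2 + 1.31*b - 0.83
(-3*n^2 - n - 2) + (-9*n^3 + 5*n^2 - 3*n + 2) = -9*n^3 + 2*n^2 - 4*n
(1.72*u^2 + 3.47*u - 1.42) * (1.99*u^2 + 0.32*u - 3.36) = 3.4228*u^4 + 7.4557*u^3 - 7.4946*u^2 - 12.1136*u + 4.7712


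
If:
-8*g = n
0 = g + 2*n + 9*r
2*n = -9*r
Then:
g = 0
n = 0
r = 0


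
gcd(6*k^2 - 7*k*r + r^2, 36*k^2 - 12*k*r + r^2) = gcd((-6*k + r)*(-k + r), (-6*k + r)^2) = -6*k + r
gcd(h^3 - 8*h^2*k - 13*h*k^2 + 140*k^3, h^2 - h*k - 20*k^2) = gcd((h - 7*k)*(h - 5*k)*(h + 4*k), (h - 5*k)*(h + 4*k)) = h^2 - h*k - 20*k^2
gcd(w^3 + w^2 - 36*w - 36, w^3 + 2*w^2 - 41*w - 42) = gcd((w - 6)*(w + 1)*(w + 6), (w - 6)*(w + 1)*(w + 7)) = w^2 - 5*w - 6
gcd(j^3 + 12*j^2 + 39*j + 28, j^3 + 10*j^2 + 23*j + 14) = j^2 + 8*j + 7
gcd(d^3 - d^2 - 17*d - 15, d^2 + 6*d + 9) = d + 3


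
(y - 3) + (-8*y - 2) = -7*y - 5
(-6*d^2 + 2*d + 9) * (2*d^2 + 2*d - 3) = -12*d^4 - 8*d^3 + 40*d^2 + 12*d - 27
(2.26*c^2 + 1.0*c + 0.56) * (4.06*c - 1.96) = 9.1756*c^3 - 0.3696*c^2 + 0.3136*c - 1.0976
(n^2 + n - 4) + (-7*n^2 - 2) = -6*n^2 + n - 6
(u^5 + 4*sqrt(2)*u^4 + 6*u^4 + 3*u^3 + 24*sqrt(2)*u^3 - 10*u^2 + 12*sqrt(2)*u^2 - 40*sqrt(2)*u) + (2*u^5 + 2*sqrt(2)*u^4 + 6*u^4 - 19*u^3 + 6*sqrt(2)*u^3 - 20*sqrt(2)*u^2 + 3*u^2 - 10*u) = 3*u^5 + 6*sqrt(2)*u^4 + 12*u^4 - 16*u^3 + 30*sqrt(2)*u^3 - 8*sqrt(2)*u^2 - 7*u^2 - 40*sqrt(2)*u - 10*u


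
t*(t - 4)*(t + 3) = t^3 - t^2 - 12*t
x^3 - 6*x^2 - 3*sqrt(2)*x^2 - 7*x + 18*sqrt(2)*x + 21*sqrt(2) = (x - 7)*(x + 1)*(x - 3*sqrt(2))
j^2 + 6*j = j*(j + 6)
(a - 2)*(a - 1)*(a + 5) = a^3 + 2*a^2 - 13*a + 10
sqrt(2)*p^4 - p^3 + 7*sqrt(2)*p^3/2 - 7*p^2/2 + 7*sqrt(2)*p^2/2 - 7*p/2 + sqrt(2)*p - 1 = (p + 1)*(p + 2)*(p - sqrt(2)/2)*(sqrt(2)*p + sqrt(2)/2)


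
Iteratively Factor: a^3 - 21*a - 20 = (a - 5)*(a^2 + 5*a + 4) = (a - 5)*(a + 1)*(a + 4)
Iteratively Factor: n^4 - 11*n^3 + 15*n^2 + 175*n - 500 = (n - 5)*(n^3 - 6*n^2 - 15*n + 100) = (n - 5)^2*(n^2 - n - 20) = (n - 5)^2*(n + 4)*(n - 5)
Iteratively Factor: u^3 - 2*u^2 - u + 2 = (u - 2)*(u^2 - 1) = (u - 2)*(u + 1)*(u - 1)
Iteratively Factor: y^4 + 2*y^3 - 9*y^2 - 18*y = (y)*(y^3 + 2*y^2 - 9*y - 18) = y*(y - 3)*(y^2 + 5*y + 6) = y*(y - 3)*(y + 3)*(y + 2)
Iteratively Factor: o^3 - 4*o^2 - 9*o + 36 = (o - 4)*(o^2 - 9) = (o - 4)*(o - 3)*(o + 3)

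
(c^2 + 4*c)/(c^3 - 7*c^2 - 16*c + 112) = c/(c^2 - 11*c + 28)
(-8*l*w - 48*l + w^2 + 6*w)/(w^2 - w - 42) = (-8*l + w)/(w - 7)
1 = 1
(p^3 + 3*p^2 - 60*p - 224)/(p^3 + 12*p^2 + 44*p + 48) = (p^2 - p - 56)/(p^2 + 8*p + 12)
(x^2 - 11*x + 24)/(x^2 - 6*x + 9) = (x - 8)/(x - 3)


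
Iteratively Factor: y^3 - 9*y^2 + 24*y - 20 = (y - 5)*(y^2 - 4*y + 4) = (y - 5)*(y - 2)*(y - 2)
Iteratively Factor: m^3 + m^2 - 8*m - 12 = (m + 2)*(m^2 - m - 6) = (m - 3)*(m + 2)*(m + 2)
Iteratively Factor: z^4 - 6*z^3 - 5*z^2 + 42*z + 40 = (z + 2)*(z^3 - 8*z^2 + 11*z + 20) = (z - 4)*(z + 2)*(z^2 - 4*z - 5) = (z - 5)*(z - 4)*(z + 2)*(z + 1)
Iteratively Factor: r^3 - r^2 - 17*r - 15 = (r + 1)*(r^2 - 2*r - 15) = (r - 5)*(r + 1)*(r + 3)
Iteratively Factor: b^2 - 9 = (b + 3)*(b - 3)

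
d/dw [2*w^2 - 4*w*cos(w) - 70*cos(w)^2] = 4*w*sin(w) + 4*w + 70*sin(2*w) - 4*cos(w)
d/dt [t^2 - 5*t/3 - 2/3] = 2*t - 5/3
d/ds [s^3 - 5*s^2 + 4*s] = 3*s^2 - 10*s + 4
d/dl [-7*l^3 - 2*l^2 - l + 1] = -21*l^2 - 4*l - 1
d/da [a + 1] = 1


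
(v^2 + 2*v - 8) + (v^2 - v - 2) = 2*v^2 + v - 10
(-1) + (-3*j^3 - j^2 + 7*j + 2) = -3*j^3 - j^2 + 7*j + 1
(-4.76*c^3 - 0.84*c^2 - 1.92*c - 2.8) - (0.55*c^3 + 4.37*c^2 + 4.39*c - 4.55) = -5.31*c^3 - 5.21*c^2 - 6.31*c + 1.75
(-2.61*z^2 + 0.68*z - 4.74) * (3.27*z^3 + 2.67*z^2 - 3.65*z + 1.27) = -8.5347*z^5 - 4.7451*z^4 - 4.1577*z^3 - 18.4525*z^2 + 18.1646*z - 6.0198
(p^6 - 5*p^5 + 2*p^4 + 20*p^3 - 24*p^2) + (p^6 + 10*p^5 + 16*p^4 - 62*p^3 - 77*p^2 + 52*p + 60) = 2*p^6 + 5*p^5 + 18*p^4 - 42*p^3 - 101*p^2 + 52*p + 60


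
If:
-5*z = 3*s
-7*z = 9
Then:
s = 15/7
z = -9/7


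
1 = 1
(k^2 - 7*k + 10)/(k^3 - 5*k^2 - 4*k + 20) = 1/(k + 2)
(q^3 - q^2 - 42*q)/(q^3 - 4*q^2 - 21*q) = (q + 6)/(q + 3)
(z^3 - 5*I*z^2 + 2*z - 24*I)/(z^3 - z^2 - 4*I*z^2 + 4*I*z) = (z^2 - I*z + 6)/(z*(z - 1))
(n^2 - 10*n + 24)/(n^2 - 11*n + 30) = (n - 4)/(n - 5)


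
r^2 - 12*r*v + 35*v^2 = (r - 7*v)*(r - 5*v)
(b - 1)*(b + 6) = b^2 + 5*b - 6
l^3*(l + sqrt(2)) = l^4 + sqrt(2)*l^3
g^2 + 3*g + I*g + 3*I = (g + 3)*(g + I)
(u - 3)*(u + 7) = u^2 + 4*u - 21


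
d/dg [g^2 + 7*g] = 2*g + 7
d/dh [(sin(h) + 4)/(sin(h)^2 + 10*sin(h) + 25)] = -(sin(h) + 3)*cos(h)/(sin(h) + 5)^3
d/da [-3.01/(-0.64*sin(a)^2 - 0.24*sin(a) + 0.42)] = -(3.8528*sin(a) + 0.7224)*cos(a)/(0.64*sin(a)^2 + 0.24*sin(a) - 0.42)^2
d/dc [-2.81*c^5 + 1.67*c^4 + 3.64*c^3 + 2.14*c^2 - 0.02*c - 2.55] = -14.05*c^4 + 6.68*c^3 + 10.92*c^2 + 4.28*c - 0.02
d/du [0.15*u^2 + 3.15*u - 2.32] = 0.3*u + 3.15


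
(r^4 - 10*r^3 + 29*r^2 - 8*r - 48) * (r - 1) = r^5 - 11*r^4 + 39*r^3 - 37*r^2 - 40*r + 48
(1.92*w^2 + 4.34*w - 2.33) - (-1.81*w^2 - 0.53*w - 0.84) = 3.73*w^2 + 4.87*w - 1.49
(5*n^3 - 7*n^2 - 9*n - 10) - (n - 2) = 5*n^3 - 7*n^2 - 10*n - 8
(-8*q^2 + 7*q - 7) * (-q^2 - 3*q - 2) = 8*q^4 + 17*q^3 + 2*q^2 + 7*q + 14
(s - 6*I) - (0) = s - 6*I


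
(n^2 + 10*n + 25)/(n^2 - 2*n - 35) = (n + 5)/(n - 7)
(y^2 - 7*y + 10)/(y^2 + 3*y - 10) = (y - 5)/(y + 5)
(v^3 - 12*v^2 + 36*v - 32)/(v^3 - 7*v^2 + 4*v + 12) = (v^2 - 10*v + 16)/(v^2 - 5*v - 6)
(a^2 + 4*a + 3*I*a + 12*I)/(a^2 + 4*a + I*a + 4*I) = (a + 3*I)/(a + I)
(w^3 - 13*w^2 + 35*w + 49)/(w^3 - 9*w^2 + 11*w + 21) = (w - 7)/(w - 3)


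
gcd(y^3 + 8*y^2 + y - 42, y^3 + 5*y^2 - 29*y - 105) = y^2 + 10*y + 21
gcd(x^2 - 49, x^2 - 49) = x^2 - 49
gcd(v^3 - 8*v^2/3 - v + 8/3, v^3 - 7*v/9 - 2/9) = v - 1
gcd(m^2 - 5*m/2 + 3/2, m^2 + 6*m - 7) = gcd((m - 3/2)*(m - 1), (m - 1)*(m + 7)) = m - 1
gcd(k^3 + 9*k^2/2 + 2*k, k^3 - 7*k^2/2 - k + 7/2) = 1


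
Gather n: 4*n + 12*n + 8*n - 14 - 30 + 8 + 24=24*n - 12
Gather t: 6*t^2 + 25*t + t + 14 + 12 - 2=6*t^2 + 26*t + 24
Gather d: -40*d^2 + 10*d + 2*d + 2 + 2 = -40*d^2 + 12*d + 4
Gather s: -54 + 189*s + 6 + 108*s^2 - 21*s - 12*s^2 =96*s^2 + 168*s - 48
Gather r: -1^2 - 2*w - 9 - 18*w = -20*w - 10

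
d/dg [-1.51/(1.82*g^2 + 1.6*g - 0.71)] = (5.4964*g + 2.416)/(1.82*g^2 + 1.6*g - 0.71)^2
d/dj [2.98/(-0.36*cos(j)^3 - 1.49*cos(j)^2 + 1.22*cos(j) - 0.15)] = (-3.2184*cos(j)^2 - 8.8804*cos(j) + 3.6356)*sin(j)/(0.36*cos(j)^3 + 1.49*cos(j)^2 - 1.22*cos(j) + 0.15)^2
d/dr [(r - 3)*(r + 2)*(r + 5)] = 3*r^2 + 8*r - 11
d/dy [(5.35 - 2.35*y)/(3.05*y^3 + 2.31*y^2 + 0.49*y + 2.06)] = (14.335*y^3 - 43.524*y^2 - 24.717*y - 7.4625)/(9.3025*y^6 + 14.091*y^5 + 8.3251*y^4 + 14.8298*y^3 + 9.7573*y^2 + 2.0188*y + 4.2436)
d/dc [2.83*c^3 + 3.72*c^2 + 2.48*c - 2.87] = 8.49*c^2 + 7.44*c + 2.48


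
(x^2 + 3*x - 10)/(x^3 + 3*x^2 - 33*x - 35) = (x^2 + 3*x - 10)/(x^3 + 3*x^2 - 33*x - 35)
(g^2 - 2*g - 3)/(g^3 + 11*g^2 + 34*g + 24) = (g - 3)/(g^2 + 10*g + 24)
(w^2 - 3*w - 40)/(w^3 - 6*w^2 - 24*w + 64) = (w + 5)/(w^2 + 2*w - 8)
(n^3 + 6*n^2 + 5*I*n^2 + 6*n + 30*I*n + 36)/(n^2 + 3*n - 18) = (n^2 + 5*I*n + 6)/(n - 3)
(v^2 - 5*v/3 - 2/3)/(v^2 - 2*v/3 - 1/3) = (v - 2)/(v - 1)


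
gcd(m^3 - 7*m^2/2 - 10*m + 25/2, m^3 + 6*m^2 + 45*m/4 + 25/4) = m + 5/2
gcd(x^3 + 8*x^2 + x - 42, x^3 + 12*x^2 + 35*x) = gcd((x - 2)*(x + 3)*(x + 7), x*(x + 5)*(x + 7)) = x + 7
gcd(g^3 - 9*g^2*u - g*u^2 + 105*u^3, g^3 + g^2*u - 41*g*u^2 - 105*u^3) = -g^2 + 4*g*u + 21*u^2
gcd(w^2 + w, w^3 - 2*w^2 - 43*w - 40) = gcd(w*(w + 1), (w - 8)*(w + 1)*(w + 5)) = w + 1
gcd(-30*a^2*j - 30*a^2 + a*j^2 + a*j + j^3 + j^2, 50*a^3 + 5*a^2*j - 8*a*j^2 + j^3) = 5*a - j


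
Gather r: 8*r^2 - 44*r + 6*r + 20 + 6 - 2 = 8*r^2 - 38*r + 24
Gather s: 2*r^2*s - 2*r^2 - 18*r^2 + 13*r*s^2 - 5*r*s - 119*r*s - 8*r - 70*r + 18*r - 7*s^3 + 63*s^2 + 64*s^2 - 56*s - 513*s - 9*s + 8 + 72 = -20*r^2 - 60*r - 7*s^3 + s^2*(13*r + 127) + s*(2*r^2 - 124*r - 578) + 80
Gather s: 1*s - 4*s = -3*s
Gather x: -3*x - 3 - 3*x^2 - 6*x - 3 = -3*x^2 - 9*x - 6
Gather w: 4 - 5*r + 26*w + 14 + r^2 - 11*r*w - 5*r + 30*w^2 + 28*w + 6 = r^2 - 10*r + 30*w^2 + w*(54 - 11*r) + 24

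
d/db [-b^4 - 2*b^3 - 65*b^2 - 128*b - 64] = -4*b^3 - 6*b^2 - 130*b - 128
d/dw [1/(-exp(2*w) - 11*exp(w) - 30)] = (2*exp(w) + 11)*exp(w)/(exp(2*w) + 11*exp(w) + 30)^2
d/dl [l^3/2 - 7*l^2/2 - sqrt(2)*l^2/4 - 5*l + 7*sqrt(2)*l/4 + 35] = 3*l^2/2 - 7*l - sqrt(2)*l/2 - 5 + 7*sqrt(2)/4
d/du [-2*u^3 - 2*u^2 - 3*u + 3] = -6*u^2 - 4*u - 3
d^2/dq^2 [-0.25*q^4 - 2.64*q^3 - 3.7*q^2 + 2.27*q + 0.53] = -3.0*q^2 - 15.84*q - 7.4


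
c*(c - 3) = c^2 - 3*c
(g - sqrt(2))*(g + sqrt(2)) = g^2 - 2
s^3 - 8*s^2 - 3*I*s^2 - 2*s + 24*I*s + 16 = (s - 8)*(s - 2*I)*(s - I)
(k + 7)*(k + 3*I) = k^2 + 7*k + 3*I*k + 21*I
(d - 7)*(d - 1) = d^2 - 8*d + 7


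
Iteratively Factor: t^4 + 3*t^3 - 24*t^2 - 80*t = (t - 5)*(t^3 + 8*t^2 + 16*t) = (t - 5)*(t + 4)*(t^2 + 4*t) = t*(t - 5)*(t + 4)*(t + 4)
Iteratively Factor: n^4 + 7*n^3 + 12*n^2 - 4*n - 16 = (n + 2)*(n^3 + 5*n^2 + 2*n - 8) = (n - 1)*(n + 2)*(n^2 + 6*n + 8) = (n - 1)*(n + 2)*(n + 4)*(n + 2)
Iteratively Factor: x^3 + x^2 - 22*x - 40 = (x - 5)*(x^2 + 6*x + 8) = (x - 5)*(x + 2)*(x + 4)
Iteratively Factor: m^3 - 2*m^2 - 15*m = (m - 5)*(m^2 + 3*m) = m*(m - 5)*(m + 3)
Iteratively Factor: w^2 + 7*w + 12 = (w + 4)*(w + 3)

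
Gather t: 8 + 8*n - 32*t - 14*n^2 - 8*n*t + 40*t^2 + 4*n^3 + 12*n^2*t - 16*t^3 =4*n^3 - 14*n^2 + 8*n - 16*t^3 + 40*t^2 + t*(12*n^2 - 8*n - 32) + 8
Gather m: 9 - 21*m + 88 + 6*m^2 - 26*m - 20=6*m^2 - 47*m + 77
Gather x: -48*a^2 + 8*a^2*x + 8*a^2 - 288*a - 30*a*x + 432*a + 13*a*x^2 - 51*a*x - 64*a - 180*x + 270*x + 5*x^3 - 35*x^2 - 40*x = -40*a^2 + 80*a + 5*x^3 + x^2*(13*a - 35) + x*(8*a^2 - 81*a + 50)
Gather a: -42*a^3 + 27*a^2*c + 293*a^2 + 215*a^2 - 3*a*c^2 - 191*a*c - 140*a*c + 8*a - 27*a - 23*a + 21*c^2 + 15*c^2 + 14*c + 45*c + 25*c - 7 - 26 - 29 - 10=-42*a^3 + a^2*(27*c + 508) + a*(-3*c^2 - 331*c - 42) + 36*c^2 + 84*c - 72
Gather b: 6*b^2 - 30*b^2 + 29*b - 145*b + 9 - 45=-24*b^2 - 116*b - 36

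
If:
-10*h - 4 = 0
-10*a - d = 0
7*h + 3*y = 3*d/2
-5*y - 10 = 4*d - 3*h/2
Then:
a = 229/975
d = -458/195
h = -2/5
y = -47/195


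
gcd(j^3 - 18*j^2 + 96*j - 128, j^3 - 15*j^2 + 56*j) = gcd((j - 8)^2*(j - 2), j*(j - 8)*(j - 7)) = j - 8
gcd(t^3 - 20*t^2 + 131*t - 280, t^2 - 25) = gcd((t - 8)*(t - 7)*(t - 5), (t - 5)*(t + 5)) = t - 5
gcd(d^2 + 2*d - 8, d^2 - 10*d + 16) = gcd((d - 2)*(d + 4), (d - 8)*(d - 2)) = d - 2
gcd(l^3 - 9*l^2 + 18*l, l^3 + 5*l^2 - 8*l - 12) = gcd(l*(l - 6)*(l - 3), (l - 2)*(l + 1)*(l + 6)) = 1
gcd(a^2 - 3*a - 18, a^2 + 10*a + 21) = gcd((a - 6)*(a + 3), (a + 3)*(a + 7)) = a + 3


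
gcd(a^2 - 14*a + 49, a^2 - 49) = a - 7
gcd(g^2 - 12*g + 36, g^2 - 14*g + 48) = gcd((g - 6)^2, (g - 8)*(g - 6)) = g - 6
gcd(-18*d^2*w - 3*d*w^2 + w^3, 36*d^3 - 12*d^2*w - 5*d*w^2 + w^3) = -18*d^2 - 3*d*w + w^2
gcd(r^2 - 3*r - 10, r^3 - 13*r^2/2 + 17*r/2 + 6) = 1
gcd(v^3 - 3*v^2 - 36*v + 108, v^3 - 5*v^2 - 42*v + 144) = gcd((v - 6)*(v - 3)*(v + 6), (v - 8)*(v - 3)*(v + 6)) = v^2 + 3*v - 18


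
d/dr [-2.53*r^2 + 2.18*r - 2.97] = 2.18 - 5.06*r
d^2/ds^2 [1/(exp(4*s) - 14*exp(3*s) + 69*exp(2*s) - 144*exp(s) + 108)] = 2*((-8*exp(3*s) + 63*exp(2*s) - 138*exp(s) + 72)*(exp(4*s) - 14*exp(3*s) + 69*exp(2*s) - 144*exp(s) + 108) + 4*(2*exp(3*s) - 21*exp(2*s) + 69*exp(s) - 72)^2*exp(s))*exp(s)/(exp(4*s) - 14*exp(3*s) + 69*exp(2*s) - 144*exp(s) + 108)^3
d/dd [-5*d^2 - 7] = -10*d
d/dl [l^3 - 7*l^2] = l*(3*l - 14)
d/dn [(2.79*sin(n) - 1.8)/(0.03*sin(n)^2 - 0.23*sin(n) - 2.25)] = (-0.0837*sin(n)^2 + 0.108*sin(n) - 6.6915)*cos(n)/(0.0009*sin(n)^4 - 0.0138*sin(n)^3 - 0.0821*sin(n)^2 + 1.035*sin(n) + 5.0625)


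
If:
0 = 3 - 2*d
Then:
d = 3/2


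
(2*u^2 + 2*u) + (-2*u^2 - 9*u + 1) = 1 - 7*u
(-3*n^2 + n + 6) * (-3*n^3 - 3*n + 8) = 9*n^5 - 3*n^4 - 9*n^3 - 27*n^2 - 10*n + 48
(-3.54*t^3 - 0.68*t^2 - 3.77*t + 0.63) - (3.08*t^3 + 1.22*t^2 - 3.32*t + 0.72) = -6.62*t^3 - 1.9*t^2 - 0.45*t - 0.09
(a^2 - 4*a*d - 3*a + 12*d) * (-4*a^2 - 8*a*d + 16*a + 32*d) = -4*a^4 + 8*a^3*d + 28*a^3 + 32*a^2*d^2 - 56*a^2*d - 48*a^2 - 224*a*d^2 + 96*a*d + 384*d^2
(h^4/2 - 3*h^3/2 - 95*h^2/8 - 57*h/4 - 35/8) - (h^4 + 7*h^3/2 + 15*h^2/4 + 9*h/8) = -h^4/2 - 5*h^3 - 125*h^2/8 - 123*h/8 - 35/8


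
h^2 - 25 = (h - 5)*(h + 5)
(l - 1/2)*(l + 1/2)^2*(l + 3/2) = l^4 + 2*l^3 + l^2/2 - l/2 - 3/16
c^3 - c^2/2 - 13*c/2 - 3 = (c - 3)*(c + 1/2)*(c + 2)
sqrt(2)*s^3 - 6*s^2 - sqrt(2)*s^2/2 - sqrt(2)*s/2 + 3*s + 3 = (s - 1)*(s - 3*sqrt(2))*(sqrt(2)*s + sqrt(2)/2)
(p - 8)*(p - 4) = p^2 - 12*p + 32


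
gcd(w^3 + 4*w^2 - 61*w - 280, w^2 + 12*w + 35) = w^2 + 12*w + 35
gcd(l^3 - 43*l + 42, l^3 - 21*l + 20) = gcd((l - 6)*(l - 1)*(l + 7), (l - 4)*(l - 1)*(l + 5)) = l - 1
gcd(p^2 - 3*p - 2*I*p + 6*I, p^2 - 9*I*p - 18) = 1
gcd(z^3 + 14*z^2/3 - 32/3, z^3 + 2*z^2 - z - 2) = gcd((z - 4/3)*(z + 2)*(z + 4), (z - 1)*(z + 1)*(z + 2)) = z + 2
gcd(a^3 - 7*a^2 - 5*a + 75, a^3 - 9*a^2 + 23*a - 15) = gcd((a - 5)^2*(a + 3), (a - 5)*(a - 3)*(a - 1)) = a - 5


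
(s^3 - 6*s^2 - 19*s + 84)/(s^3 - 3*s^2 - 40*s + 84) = (s^2 + s - 12)/(s^2 + 4*s - 12)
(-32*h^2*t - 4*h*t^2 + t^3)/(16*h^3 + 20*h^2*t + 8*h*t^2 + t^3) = t*(-8*h + t)/(4*h^2 + 4*h*t + t^2)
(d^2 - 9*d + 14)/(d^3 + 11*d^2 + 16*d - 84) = (d - 7)/(d^2 + 13*d + 42)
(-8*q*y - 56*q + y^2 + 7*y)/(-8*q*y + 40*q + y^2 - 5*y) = (y + 7)/(y - 5)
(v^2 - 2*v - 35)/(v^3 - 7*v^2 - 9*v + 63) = (v + 5)/(v^2 - 9)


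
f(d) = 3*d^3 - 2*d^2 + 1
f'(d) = 9*d^2 - 4*d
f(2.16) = 21.90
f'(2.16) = 33.35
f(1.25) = 3.73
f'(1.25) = 9.06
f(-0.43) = 0.39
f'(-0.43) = 3.38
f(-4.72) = -359.02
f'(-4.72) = 219.39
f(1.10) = 2.57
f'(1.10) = 6.49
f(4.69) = 266.49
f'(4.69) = 179.20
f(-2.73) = -74.95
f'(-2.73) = 78.00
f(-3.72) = -181.11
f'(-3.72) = 139.43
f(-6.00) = -719.00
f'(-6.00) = 348.00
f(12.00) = 4897.00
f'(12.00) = 1248.00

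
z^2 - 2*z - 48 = (z - 8)*(z + 6)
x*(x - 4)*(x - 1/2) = x^3 - 9*x^2/2 + 2*x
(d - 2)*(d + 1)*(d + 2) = d^3 + d^2 - 4*d - 4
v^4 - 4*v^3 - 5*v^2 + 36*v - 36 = (v - 3)*(v - 2)^2*(v + 3)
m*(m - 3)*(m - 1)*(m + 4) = m^4 - 13*m^2 + 12*m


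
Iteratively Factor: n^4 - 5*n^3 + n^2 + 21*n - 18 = (n - 1)*(n^3 - 4*n^2 - 3*n + 18) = (n - 1)*(n + 2)*(n^2 - 6*n + 9) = (n - 3)*(n - 1)*(n + 2)*(n - 3)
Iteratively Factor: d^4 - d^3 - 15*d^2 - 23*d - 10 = (d - 5)*(d^3 + 4*d^2 + 5*d + 2) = (d - 5)*(d + 1)*(d^2 + 3*d + 2) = (d - 5)*(d + 1)*(d + 2)*(d + 1)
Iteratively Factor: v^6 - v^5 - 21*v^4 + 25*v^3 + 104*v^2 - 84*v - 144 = (v - 3)*(v^5 + 2*v^4 - 15*v^3 - 20*v^2 + 44*v + 48) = (v - 3)*(v + 1)*(v^4 + v^3 - 16*v^2 - 4*v + 48) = (v - 3)*(v + 1)*(v + 4)*(v^3 - 3*v^2 - 4*v + 12) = (v - 3)*(v + 1)*(v + 2)*(v + 4)*(v^2 - 5*v + 6) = (v - 3)*(v - 2)*(v + 1)*(v + 2)*(v + 4)*(v - 3)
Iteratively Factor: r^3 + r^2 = (r + 1)*(r^2) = r*(r + 1)*(r)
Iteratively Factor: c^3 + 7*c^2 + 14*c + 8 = (c + 4)*(c^2 + 3*c + 2) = (c + 1)*(c + 4)*(c + 2)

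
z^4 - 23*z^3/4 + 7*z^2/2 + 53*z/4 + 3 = (z - 4)*(z - 3)*(z + 1/4)*(z + 1)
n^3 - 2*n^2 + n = n*(n - 1)^2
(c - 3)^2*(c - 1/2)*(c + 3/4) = c^4 - 23*c^3/4 + 57*c^2/8 + 9*c/2 - 27/8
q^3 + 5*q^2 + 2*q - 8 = (q - 1)*(q + 2)*(q + 4)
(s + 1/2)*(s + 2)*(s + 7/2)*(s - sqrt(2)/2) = s^4 - sqrt(2)*s^3/2 + 6*s^3 - 3*sqrt(2)*s^2 + 39*s^2/4 - 39*sqrt(2)*s/8 + 7*s/2 - 7*sqrt(2)/4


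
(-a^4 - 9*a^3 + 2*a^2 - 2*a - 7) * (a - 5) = -a^5 - 4*a^4 + 47*a^3 - 12*a^2 + 3*a + 35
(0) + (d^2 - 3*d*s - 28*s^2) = d^2 - 3*d*s - 28*s^2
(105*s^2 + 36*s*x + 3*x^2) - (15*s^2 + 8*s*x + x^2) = 90*s^2 + 28*s*x + 2*x^2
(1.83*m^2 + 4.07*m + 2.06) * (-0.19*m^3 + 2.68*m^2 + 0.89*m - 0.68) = -0.3477*m^5 + 4.1311*m^4 + 12.1449*m^3 + 7.8987*m^2 - 0.9342*m - 1.4008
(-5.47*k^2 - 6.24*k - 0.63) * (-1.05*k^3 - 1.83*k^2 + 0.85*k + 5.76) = 5.7435*k^5 + 16.5621*k^4 + 7.4312*k^3 - 35.6583*k^2 - 36.4779*k - 3.6288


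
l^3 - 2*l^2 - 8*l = l*(l - 4)*(l + 2)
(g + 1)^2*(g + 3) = g^3 + 5*g^2 + 7*g + 3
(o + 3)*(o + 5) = o^2 + 8*o + 15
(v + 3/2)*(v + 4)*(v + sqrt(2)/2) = v^3 + sqrt(2)*v^2/2 + 11*v^2/2 + 11*sqrt(2)*v/4 + 6*v + 3*sqrt(2)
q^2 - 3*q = q*(q - 3)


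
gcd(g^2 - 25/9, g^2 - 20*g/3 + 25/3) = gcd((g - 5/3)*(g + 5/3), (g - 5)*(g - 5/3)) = g - 5/3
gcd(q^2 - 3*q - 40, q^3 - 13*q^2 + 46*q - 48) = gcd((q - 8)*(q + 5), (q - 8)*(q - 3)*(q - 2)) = q - 8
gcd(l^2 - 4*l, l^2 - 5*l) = l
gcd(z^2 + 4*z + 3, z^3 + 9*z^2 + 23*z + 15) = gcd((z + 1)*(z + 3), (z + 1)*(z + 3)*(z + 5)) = z^2 + 4*z + 3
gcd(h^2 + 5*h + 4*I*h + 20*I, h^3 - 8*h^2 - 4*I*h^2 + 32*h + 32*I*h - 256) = h + 4*I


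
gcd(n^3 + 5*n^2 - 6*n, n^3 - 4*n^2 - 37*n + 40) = n - 1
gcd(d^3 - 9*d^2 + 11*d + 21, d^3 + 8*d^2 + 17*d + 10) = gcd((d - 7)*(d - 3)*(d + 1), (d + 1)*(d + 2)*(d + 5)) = d + 1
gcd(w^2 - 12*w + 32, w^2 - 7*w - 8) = w - 8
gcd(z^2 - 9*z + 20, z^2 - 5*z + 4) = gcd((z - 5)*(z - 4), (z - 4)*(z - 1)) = z - 4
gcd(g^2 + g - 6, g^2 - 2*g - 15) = g + 3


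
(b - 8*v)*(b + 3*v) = b^2 - 5*b*v - 24*v^2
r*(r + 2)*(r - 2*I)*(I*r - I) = I*r^4 + 2*r^3 + I*r^3 + 2*r^2 - 2*I*r^2 - 4*r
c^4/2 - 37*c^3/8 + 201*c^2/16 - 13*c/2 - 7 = (c/2 + 1/4)*(c - 4)^2*(c - 7/4)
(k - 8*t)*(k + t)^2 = k^3 - 6*k^2*t - 15*k*t^2 - 8*t^3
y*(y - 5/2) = y^2 - 5*y/2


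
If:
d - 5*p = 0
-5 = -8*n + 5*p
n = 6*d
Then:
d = 5/47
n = 30/47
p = 1/47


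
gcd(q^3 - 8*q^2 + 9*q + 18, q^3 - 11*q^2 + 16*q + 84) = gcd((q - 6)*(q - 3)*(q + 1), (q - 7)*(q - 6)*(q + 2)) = q - 6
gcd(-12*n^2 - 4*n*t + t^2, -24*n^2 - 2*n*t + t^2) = -6*n + t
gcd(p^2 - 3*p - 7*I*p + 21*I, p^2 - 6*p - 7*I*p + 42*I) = p - 7*I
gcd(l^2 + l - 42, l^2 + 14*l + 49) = l + 7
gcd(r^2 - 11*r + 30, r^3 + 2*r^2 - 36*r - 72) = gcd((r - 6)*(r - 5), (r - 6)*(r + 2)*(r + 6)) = r - 6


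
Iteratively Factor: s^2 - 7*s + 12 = (s - 4)*(s - 3)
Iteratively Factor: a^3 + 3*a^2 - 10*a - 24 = (a - 3)*(a^2 + 6*a + 8) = (a - 3)*(a + 2)*(a + 4)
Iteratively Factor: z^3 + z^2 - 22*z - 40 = (z + 2)*(z^2 - z - 20) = (z + 2)*(z + 4)*(z - 5)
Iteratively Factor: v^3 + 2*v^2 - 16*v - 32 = (v + 4)*(v^2 - 2*v - 8) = (v - 4)*(v + 4)*(v + 2)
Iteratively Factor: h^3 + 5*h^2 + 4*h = (h)*(h^2 + 5*h + 4) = h*(h + 1)*(h + 4)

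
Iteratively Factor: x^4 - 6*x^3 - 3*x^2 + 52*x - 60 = (x - 2)*(x^3 - 4*x^2 - 11*x + 30) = (x - 2)^2*(x^2 - 2*x - 15) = (x - 5)*(x - 2)^2*(x + 3)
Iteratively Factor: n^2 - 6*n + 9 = (n - 3)*(n - 3)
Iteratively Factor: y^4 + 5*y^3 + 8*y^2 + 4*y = (y + 1)*(y^3 + 4*y^2 + 4*y) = (y + 1)*(y + 2)*(y^2 + 2*y) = (y + 1)*(y + 2)^2*(y)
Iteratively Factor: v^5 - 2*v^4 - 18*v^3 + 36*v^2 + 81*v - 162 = (v - 2)*(v^4 - 18*v^2 + 81) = (v - 2)*(v + 3)*(v^3 - 3*v^2 - 9*v + 27) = (v - 2)*(v + 3)^2*(v^2 - 6*v + 9) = (v - 3)*(v - 2)*(v + 3)^2*(v - 3)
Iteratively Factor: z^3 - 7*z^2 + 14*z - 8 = (z - 1)*(z^2 - 6*z + 8) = (z - 4)*(z - 1)*(z - 2)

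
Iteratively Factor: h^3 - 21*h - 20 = (h + 1)*(h^2 - h - 20) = (h + 1)*(h + 4)*(h - 5)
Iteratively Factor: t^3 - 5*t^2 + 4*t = (t - 1)*(t^2 - 4*t) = (t - 4)*(t - 1)*(t)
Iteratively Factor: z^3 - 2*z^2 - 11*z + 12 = (z - 1)*(z^2 - z - 12) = (z - 1)*(z + 3)*(z - 4)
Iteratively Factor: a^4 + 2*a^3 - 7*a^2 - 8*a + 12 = (a + 2)*(a^3 - 7*a + 6) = (a + 2)*(a + 3)*(a^2 - 3*a + 2) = (a - 1)*(a + 2)*(a + 3)*(a - 2)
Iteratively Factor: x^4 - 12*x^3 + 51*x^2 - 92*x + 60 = (x - 3)*(x^3 - 9*x^2 + 24*x - 20) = (x - 3)*(x - 2)*(x^2 - 7*x + 10) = (x - 5)*(x - 3)*(x - 2)*(x - 2)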